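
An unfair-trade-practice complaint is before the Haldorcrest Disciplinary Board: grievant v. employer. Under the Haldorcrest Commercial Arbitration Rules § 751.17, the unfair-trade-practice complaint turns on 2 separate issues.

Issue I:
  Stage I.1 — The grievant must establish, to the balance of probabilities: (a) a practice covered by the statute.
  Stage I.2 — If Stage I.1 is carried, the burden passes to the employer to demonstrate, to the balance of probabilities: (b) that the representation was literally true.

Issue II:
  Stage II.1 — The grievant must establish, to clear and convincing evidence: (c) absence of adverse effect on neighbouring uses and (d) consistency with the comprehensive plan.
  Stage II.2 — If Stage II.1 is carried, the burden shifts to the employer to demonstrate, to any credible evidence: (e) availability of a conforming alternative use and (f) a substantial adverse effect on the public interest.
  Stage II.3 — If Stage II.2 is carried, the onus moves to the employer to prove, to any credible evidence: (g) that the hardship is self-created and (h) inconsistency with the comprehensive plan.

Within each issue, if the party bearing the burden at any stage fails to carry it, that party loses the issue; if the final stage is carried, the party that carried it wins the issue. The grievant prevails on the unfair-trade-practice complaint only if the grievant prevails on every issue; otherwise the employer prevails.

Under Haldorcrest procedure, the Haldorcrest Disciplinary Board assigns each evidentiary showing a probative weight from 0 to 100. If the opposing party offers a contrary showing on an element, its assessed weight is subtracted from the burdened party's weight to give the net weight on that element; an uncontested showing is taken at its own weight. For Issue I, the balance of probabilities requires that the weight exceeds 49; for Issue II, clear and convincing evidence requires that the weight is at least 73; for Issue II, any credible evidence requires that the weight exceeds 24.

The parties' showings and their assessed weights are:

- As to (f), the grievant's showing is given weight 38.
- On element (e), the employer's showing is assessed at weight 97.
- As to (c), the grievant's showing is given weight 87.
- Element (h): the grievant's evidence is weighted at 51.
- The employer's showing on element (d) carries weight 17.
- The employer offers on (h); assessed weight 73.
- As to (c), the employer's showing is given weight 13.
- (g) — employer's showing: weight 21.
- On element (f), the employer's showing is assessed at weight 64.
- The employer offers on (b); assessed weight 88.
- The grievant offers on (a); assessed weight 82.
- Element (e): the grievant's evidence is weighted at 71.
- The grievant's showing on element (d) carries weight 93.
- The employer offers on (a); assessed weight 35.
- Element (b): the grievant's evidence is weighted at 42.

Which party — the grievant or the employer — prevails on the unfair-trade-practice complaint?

employer

— Issue I —
At Stage I.1 the grievant must meet the balance of probabilities (weight exceeds 49): on (a) the weight is 82 less the opposing 35 gives net 47, ≤ 49, so (a) does not meet the standard.
  The grievant does not carry Stage I.1.
The analysis ends at Stage I.1; the employer prevails on this issue.
— Issue II —
At Stage II.1 the grievant must meet clear and convincing evidence (weight is at least 73): on (c) the weight is 87 less the opposing 13 gives net 74, which does reach 73, so (c) meets the standard; on (d) the weight is 93 less the opposing 17 gives net 76, which does reach 73, so (d) meets the standard.
  Stage II.1 is satisfied; the onus moves to the employer.
At Stage II.2 the employer must meet any credible evidence (weight exceeds 24): on (e) the weight is 97 less the opposing 71 gives net 26, which does exceed 24, so (e) meets the standard; on (f) the weight is 64 less the opposing 38 gives net 26, > 24, so (f) meets the standard.
  Stage II.2 is satisfied; the employer continues to bear the burden.
At Stage II.3 the employer must meet any credible evidence (weight exceeds 24): on (g) the weight is 21, which does not exceed 24, so (g) does not meet the standard; on (h) the weight is 73 less the opposing 51 gives net 22, which does not exceed 24, so (h) does not meet the standard.
  Stage II.3 not carried; the employer fails its burden.
The analysis ends at Stage II.3; the grievant prevails on this issue.
Per-issue: Issue I → employer; Issue II → grievant. The grievant must prevail on every issue; overall, the employer prevails.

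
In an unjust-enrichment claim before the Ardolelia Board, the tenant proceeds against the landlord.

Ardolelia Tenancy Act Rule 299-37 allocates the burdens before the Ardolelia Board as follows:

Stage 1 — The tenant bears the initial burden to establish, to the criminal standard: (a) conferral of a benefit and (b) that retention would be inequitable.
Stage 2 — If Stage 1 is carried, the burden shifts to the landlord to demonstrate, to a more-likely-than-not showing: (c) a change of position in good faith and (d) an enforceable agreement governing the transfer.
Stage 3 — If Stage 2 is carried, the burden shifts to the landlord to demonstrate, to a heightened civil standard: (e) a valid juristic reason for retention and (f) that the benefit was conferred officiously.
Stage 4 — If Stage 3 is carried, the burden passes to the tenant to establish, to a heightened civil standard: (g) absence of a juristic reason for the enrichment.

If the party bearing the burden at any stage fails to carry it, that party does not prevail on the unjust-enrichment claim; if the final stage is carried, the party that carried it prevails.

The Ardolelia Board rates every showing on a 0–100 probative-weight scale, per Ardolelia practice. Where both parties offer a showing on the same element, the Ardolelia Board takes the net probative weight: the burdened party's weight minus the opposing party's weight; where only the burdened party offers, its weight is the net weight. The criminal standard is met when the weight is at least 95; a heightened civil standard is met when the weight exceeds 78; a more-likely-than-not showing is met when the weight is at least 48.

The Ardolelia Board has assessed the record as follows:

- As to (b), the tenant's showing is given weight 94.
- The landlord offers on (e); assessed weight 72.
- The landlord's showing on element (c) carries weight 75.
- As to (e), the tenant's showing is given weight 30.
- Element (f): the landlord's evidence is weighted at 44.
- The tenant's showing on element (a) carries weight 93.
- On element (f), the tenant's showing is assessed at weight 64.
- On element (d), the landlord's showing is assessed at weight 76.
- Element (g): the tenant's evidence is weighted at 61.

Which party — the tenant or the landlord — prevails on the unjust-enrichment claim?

Stage 1 (tenant, the criminal standard, weight is at least 95): (a) 93 < 95 — fails; (b) 94 < 95 — fails.
  Stage 1 not carried; the tenant fails its burden.
The analysis ends at Stage 1; the landlord prevails.

landlord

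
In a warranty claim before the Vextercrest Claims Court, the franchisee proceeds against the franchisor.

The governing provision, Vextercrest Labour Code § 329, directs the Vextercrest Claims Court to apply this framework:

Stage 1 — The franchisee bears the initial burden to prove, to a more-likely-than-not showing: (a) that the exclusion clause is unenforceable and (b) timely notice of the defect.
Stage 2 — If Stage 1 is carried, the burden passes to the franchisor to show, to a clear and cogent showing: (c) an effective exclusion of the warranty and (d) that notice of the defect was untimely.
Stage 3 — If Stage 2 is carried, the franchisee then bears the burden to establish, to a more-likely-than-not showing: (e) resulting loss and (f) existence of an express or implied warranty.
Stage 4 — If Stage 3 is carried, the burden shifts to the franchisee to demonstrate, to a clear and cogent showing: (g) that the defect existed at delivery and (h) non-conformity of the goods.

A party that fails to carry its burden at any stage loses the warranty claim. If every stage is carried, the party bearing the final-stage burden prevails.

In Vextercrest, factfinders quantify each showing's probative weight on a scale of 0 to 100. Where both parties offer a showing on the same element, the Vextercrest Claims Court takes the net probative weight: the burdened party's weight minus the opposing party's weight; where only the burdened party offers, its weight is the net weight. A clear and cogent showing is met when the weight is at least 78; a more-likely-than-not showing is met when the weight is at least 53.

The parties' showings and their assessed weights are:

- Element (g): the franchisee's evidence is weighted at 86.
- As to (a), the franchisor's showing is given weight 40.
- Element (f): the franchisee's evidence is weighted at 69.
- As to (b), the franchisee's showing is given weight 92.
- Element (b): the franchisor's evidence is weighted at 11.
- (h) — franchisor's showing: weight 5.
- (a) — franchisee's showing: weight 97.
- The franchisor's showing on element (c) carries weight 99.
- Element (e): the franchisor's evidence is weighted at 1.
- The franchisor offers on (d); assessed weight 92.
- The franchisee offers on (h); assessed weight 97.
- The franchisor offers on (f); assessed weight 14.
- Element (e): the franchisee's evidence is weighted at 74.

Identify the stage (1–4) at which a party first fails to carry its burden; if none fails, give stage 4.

Stage 1 — burden on franchisee; standard: a more-likely-than-not showing (weight is at least 53).
    (a): 97 − 40 = 57 ≥ 53 [met]
    (b): 92 − 11 = 81 ≥ 53 [met]
  Stage 1 is satisfied; the onus moves to the franchisor.
Stage 2 — burden on franchisor; standard: a clear and cogent showing (weight is at least 78).
    (c): 99 ≥ 78 [met]
    (d): 92 ≥ 78 [met]
  Stage 2 is satisfied; the onus moves to the franchisee.
Stage 3 — burden on franchisee; standard: a more-likely-than-not showing (weight is at least 53).
    (e): 74 − 1 = 73 ≥ 53 [met]
    (f): 69 − 14 = 55 ≥ 53 [met]
  All elements met. The franchisee retains the burden for Stage 4.
Stage 4 — burden on franchisee; standard: a clear and cogent showing (weight is at least 78).
    (g): 86 ≥ 78 [met]
    (h): 97 − 5 = 92 ≥ 78 [met]
  All elements met at the final stage.
All stages carried — the franchisee prevails.

stage 4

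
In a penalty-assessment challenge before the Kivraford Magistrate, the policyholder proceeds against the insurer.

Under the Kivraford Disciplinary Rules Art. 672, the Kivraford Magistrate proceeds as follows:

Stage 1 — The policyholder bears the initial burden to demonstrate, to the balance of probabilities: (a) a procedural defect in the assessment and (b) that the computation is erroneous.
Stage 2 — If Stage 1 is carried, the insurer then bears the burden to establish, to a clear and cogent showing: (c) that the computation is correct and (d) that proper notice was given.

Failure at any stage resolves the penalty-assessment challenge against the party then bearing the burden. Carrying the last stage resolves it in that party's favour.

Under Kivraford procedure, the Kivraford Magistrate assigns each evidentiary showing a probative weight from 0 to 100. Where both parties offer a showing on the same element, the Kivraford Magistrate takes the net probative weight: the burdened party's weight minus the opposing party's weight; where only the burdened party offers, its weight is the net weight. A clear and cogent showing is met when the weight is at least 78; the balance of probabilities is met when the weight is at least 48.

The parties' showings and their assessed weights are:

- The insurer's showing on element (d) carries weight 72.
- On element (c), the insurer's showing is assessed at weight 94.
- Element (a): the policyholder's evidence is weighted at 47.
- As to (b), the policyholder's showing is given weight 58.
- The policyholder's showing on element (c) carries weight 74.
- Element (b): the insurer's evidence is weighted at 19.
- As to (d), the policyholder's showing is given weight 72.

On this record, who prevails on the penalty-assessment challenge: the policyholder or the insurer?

insurer

At Stage 1 the policyholder must meet the balance of probabilities (weight is at least 48): on (a) the weight is 47, < 48, so (a) does not meet the standard; on (b) the weight is 58 less the opposing 19 gives net 39, < 48, so (b) does not meet the standard.
  Not every element is met, so the policyholder fails to carry Stage 1.
The analysis ends at Stage 1; the insurer prevails.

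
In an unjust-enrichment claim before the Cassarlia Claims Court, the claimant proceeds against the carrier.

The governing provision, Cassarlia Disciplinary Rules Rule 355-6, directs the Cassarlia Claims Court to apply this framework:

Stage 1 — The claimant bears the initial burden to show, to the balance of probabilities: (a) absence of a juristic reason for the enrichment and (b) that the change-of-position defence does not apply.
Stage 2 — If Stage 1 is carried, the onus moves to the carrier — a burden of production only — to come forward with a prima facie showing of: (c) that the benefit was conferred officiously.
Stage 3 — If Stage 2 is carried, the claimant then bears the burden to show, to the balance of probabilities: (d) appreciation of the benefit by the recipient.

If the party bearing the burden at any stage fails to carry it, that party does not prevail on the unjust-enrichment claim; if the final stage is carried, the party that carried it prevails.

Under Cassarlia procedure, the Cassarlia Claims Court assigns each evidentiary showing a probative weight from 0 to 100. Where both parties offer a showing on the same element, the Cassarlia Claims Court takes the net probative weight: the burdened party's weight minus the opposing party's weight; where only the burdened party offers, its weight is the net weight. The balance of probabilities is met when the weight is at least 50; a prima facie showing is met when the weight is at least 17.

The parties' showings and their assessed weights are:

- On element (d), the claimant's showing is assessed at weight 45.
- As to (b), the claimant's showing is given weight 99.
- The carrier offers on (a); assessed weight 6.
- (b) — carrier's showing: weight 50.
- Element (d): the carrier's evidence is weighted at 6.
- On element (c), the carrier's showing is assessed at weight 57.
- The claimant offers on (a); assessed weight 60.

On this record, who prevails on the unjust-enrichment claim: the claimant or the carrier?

carrier

Stage 1 — burden on claimant; standard: the balance of probabilities (weight is at least 50).
    (a): 60 − 6 = 54 ≥ 50 [met]
    (b): 99 − 50 = 49 < 50 [not met]
  The claimant does not carry Stage 1.
The carrier prevails.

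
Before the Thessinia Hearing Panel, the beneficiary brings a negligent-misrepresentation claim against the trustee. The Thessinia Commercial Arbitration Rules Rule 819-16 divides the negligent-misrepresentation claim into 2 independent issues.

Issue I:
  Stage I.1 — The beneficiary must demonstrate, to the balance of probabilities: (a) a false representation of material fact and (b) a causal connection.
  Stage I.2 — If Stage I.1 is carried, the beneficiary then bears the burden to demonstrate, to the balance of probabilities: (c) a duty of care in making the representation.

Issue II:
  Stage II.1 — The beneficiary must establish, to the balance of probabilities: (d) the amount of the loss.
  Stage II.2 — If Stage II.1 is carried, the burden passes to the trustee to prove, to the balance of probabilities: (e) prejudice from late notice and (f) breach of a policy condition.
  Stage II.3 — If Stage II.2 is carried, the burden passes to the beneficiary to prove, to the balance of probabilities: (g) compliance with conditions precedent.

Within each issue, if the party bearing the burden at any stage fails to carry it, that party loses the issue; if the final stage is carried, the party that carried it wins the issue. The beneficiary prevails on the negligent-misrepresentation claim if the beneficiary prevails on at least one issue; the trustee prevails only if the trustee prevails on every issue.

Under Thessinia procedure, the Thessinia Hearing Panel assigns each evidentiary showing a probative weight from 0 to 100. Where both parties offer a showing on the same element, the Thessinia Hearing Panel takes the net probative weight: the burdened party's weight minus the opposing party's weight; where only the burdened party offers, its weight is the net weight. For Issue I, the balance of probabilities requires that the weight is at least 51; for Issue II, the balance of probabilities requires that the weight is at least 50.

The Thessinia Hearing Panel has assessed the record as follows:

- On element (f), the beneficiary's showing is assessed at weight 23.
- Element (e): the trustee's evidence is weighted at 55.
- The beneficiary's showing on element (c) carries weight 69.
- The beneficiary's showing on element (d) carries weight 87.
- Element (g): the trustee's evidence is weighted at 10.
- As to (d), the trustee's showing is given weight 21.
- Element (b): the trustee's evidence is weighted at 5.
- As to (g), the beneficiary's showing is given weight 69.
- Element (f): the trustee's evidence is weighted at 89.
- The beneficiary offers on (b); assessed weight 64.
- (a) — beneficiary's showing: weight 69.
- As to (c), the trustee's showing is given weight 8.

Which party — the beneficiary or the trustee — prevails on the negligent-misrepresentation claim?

— Issue I —
Stage I.1 — burden on beneficiary; standard: the balance of probabilities (weight is at least 51).
    (a): 69 ≥ 51 [met]
    (b): 64 − 5 = 59 ≥ 51 [met]
  Stage I.1 is satisfied; the beneficiary continues to bear the burden.
Stage I.2 — burden on beneficiary; standard: the balance of probabilities (weight is at least 51).
    (c): 69 − 8 = 61 ≥ 51 [met]
  All elements met at the final stage.
All stages carried — the beneficiary prevails on this issue.
— Issue II —
Stage II.1 — burden on beneficiary; standard: the balance of probabilities (weight is at least 50).
    (d): 87 − 21 = 66 ≥ 50 [met]
  The beneficiary carries Stage II.1; the trustee now bears the burden.
Stage II.2 — burden on trustee; standard: the balance of probabilities (weight is at least 50).
    (e): 55 ≥ 50 [met]
    (f): 89 − 23 = 66 ≥ 50 [met]
  The trustee carries Stage II.2; the beneficiary now bears the burden.
Stage II.3 — burden on beneficiary; standard: the balance of probabilities (weight is at least 50).
    (g): 69 − 10 = 59 ≥ 50 [met]
  The beneficiary carries the last stage.
With every stage satisfied, the beneficiary prevails on this issue.
Per-issue: Issue I → beneficiary; Issue II → beneficiary. The beneficiary must prevail on at least one issue; overall, the beneficiary prevails.

beneficiary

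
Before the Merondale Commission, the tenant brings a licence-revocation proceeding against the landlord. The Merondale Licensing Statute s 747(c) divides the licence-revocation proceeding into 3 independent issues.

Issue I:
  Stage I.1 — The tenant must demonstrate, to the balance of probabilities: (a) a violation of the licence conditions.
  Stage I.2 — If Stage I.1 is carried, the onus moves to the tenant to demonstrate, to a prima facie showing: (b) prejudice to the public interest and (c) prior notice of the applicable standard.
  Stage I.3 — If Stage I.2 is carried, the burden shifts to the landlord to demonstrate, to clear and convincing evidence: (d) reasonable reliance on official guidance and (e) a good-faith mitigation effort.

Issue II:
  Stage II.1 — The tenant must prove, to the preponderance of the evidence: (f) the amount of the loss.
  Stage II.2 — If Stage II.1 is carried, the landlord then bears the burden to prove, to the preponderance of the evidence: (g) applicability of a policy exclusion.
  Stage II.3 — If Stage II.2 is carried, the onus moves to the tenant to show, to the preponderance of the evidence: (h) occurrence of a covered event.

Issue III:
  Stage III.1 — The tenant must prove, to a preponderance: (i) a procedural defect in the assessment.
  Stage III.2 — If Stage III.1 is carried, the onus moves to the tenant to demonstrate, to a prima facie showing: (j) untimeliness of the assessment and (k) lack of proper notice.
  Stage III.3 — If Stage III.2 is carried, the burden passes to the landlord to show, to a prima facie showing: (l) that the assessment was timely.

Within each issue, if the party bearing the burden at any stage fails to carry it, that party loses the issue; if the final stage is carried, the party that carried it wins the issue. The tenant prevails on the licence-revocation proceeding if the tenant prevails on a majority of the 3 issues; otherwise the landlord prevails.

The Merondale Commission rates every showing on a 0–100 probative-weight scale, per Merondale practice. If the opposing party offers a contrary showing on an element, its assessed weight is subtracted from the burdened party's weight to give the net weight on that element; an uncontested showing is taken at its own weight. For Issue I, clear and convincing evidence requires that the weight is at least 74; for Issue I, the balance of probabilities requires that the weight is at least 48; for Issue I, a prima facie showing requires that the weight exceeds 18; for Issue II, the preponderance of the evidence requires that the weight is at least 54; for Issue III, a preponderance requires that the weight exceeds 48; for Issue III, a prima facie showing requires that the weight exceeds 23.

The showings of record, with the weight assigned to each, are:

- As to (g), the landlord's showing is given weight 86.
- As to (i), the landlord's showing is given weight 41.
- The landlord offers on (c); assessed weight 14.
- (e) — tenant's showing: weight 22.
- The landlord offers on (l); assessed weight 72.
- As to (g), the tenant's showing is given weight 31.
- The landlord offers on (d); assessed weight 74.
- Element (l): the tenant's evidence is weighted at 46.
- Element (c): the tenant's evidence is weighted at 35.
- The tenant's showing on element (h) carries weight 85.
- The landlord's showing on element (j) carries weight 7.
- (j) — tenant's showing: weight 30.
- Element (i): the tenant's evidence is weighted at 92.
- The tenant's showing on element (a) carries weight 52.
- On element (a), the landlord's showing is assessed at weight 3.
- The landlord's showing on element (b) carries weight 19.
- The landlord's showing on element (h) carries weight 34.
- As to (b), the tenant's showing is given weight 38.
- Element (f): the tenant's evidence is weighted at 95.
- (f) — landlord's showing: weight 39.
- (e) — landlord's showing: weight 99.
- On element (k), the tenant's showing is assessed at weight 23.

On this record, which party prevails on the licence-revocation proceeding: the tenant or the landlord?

landlord

— Issue I —
Stage I.1 (tenant, the balance of probabilities, weight is at least 48): (a) net 52−3=49 ≥ 48 — meets.
  Stage I.1 is satisfied; the tenant continues to bear the burden.
Stage I.2 (tenant, a prima facie showing, weight exceeds 18): (b) net 38−19=19 > 18 — meets; (c) net 35−14=21 > 18 — meets.
  All elements met. The burden passes to the landlord.
Stage I.3 (landlord, clear and convincing evidence, weight is at least 74): (d) 74 ≥ 74 — meets; (e) net 99−22=77 ≥ 74 — meets.
  All elements met at the final stage.
Every stage carried; the landlord prevails on this issue.
— Issue II —
Stage II.1 — burden on tenant; standard: the preponderance of the evidence (weight is at least 54).
    (f): 95 − 39 = 56 ≥ 54 [met]
  Stage II.1 carried; the burden shifts to the landlord.
Stage II.2 — burden on landlord; standard: the preponderance of the evidence (weight is at least 54).
    (g): 86 − 31 = 55 ≥ 54 [met]
  All elements met. The burden passes to the tenant.
Stage II.3 — burden on tenant; standard: the preponderance of the evidence (weight is at least 54).
    (h): 85 − 34 = 51 < 54 [not met]
  The tenant does not carry Stage II.3.
So the landlord prevails on this issue.
— Issue III —
At Stage III.1 the tenant must meet a preponderance (weight exceeds 48): on (i) the weight is 92 less the opposing 41 gives net 51, > 48, so (i) meets the standard.
  All elements met. The tenant retains the burden for Stage III.2.
At Stage III.2 the tenant must meet a prima facie showing (weight exceeds 23): on (j) the weight is 30 less the opposing 7 gives net 23, which does not exceed 23, so (j) does not meet the standard; on (k) the weight is 23, which does not exceed 23, so (k) does not meet the standard.
  The tenant does not carry Stage III.2.
The landlord prevails on this issue.
Per-issue: Issue I → landlord; Issue II → landlord; Issue III → landlord. The tenant must prevail on a majority of issues; overall, the landlord prevails.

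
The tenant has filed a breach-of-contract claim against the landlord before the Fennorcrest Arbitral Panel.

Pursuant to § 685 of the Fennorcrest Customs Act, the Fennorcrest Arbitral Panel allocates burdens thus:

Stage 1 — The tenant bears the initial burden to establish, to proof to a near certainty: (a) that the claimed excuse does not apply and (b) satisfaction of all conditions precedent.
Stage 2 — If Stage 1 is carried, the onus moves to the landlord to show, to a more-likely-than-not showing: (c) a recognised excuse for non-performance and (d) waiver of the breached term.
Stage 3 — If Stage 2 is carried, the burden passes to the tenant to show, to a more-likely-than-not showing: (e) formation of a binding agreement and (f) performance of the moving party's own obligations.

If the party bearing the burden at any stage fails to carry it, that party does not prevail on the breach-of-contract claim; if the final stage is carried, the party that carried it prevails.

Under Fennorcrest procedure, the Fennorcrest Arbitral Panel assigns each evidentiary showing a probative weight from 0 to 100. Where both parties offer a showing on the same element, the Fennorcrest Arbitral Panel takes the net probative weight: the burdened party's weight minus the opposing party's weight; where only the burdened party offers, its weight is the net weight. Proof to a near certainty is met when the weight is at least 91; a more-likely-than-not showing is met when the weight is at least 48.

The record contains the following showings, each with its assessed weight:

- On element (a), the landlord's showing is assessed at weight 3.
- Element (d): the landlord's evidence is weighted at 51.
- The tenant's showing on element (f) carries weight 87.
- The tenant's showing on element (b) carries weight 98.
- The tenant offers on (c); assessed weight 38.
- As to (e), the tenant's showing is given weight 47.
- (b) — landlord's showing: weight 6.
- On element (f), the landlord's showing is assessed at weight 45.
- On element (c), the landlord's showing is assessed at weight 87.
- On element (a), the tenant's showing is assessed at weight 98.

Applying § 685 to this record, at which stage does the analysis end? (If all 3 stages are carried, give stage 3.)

stage 3

Stage 1 — burden on tenant; standard: proof to a near certainty (weight is at least 91).
    (a): 98 − 3 = 95 ≥ 91 [met]
    (b): 98 − 6 = 92 ≥ 91 [met]
  All elements met. The burden passes to the landlord.
Stage 2 — burden on landlord; standard: a more-likely-than-not showing (weight is at least 48).
    (c): 87 − 38 = 49 ≥ 48 [met]
    (d): 51 ≥ 48 [met]
  Stage 2 is satisfied; the onus moves to the tenant.
Stage 3 — burden on tenant; standard: a more-likely-than-not showing (weight is at least 48).
    (e): 47 < 48 [not met]
    (f): 87 − 45 = 42 < 48 [not met]
  The tenant does not carry Stage 3.
The landlord prevails.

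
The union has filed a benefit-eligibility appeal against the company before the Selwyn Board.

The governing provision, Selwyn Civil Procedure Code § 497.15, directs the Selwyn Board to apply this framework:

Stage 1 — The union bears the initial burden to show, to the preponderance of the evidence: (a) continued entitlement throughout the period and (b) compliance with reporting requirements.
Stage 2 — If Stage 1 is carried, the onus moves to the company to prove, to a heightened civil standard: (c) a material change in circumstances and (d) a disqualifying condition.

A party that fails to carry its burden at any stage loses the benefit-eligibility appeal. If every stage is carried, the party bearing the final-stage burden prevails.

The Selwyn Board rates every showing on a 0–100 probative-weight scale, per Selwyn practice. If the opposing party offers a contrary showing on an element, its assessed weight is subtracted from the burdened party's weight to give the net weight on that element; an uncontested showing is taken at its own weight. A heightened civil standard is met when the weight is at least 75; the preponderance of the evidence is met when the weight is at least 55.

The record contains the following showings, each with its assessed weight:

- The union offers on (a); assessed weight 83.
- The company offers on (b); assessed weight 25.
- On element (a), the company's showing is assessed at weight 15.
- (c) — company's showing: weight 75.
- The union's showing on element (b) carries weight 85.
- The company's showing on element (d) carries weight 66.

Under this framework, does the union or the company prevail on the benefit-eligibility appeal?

union

At Stage 1 the union must meet the preponderance of the evidence (weight is at least 55): on (a) the weight is 83 less the opposing 15 gives net 68, ≥ 55, so (a) meets the standard; on (b) the weight is 85 less the opposing 25 gives net 60, which does reach 55, so (b) meets the standard.
  Stage 1 is satisfied; the onus moves to the company.
At Stage 2 the company must meet a heightened civil standard (weight is at least 75): on (c) the weight is 75, which does reach 75, so (c) meets the standard; on (d) the weight is 66, < 75, so (d) does not meet the standard.
  The company does not carry Stage 2.
The union prevails.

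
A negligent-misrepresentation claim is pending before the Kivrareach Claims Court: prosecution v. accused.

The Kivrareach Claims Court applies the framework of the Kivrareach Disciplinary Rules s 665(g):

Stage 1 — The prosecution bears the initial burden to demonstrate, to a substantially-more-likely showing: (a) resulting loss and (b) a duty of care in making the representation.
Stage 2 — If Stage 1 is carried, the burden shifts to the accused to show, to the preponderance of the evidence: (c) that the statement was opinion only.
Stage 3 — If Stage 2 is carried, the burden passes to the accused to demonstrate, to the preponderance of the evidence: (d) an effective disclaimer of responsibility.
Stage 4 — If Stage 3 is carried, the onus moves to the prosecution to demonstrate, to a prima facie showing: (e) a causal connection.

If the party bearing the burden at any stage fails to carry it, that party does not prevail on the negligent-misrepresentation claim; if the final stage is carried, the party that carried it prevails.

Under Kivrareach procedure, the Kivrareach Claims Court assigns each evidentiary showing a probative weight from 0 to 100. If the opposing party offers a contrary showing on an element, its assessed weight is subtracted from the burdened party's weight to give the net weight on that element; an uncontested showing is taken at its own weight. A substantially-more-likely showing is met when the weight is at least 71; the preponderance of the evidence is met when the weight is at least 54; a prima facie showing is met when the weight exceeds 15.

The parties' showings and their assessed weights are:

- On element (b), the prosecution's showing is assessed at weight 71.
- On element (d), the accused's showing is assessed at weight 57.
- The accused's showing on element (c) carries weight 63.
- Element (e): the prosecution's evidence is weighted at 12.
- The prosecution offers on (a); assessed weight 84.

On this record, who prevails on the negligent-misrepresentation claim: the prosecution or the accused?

accused

At Stage 1 the prosecution must meet a substantially-more-likely showing (weight is at least 71): on (a) the weight is 84, which does reach 71, so (a) meets the standard; on (b) the weight is 71, ≥ 71, so (b) meets the standard.
  The prosecution carries Stage 1; the accused now bears the burden.
At Stage 2 the accused must meet the preponderance of the evidence (weight is at least 54): on (c) the weight is 63, which does reach 54, so (c) meets the standard.
  Stage 2 carried; the burden remains with the accused.
At Stage 3 the accused must meet the preponderance of the evidence (weight is at least 54): on (d) the weight is 57, ≥ 54, so (d) meets the standard.
  Stage 3 is satisfied; the onus moves to the prosecution.
At Stage 4 the prosecution must meet a prima facie showing (weight exceeds 15): on (e) the weight is 12, which does not exceed 15, so (e) does not meet the standard.
  Stage 4 not carried; the prosecution fails its burden.
The analysis ends at Stage 4; the accused prevails.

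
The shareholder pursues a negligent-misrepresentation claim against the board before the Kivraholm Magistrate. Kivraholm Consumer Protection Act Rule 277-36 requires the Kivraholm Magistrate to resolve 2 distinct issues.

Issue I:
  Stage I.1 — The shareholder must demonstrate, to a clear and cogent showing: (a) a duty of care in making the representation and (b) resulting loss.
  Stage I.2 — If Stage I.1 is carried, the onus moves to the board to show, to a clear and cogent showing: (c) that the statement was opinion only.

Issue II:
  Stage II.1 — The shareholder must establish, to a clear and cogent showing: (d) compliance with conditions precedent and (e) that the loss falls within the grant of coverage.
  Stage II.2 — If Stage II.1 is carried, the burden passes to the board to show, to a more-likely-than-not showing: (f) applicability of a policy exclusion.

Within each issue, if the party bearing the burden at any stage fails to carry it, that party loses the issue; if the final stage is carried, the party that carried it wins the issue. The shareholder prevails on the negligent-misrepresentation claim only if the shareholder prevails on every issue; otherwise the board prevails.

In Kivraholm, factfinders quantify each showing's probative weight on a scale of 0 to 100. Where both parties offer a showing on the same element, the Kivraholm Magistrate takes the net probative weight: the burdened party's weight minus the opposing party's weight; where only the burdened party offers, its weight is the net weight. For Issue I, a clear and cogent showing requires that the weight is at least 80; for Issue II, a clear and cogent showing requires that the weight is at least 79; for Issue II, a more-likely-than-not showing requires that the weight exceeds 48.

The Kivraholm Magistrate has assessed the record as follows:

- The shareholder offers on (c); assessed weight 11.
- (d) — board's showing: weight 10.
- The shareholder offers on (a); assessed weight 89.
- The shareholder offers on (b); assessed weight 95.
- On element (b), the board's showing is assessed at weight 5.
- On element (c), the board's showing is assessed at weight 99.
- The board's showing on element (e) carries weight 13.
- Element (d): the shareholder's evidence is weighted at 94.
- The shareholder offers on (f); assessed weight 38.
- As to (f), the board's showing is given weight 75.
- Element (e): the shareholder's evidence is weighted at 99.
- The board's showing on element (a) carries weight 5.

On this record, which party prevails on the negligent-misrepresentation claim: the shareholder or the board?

board

— Issue I —
Stage I.1 — burden on shareholder; standard: a clear and cogent showing (weight is at least 80).
    (a): 89 − 5 = 84 ≥ 80 [met]
    (b): 95 − 5 = 90 ≥ 80 [met]
  All elements met. The burden passes to the board.
Stage I.2 — burden on board; standard: a clear and cogent showing (weight is at least 80).
    (c): 99 − 11 = 88 ≥ 80 [met]
  The board carries the last stage.
All stages carried — the board prevails on this issue.
— Issue II —
Stage II.1 — burden on shareholder; standard: a clear and cogent showing (weight is at least 79).
    (d): 94 − 10 = 84 ≥ 79 [met]
    (e): 99 − 13 = 86 ≥ 79 [met]
  Stage II.1 is satisfied; the onus moves to the board.
Stage II.2 — burden on board; standard: a more-likely-than-not showing (weight exceeds 48).
    (f): 75 − 38 = 37 ≤ 48 [not met]
  Stage II.2 not carried; the board fails its burden.
So the shareholder prevails on this issue.
Per-issue: Issue I → board; Issue II → shareholder. The shareholder must prevail on every issue; overall, the board prevails.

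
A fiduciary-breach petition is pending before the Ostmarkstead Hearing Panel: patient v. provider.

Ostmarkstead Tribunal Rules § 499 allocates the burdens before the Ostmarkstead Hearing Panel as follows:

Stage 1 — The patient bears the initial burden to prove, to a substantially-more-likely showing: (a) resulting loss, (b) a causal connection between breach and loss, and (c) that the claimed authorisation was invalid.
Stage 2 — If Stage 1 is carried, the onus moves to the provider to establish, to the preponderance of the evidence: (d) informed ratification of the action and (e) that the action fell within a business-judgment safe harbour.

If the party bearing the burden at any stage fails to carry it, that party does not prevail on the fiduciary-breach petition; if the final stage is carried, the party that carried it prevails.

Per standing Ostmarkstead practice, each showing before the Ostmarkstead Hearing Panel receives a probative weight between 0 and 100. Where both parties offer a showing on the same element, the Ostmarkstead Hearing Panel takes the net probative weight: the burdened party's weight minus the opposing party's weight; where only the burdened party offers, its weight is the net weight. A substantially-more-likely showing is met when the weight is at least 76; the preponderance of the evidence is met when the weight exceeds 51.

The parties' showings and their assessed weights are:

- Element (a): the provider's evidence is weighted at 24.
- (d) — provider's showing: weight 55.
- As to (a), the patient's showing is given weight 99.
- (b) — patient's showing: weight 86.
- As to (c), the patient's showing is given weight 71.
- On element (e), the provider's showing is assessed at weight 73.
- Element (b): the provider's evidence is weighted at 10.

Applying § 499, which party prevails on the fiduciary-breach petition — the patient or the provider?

provider

Stage 1 — burden on patient; standard: a substantially-more-likely showing (weight is at least 76).
    (a): 99 − 24 = 75 < 76 [not met]
    (b): 86 − 10 = 76 ≥ 76 [met]
    (c): 71 < 76 [not met]
  The patient does not carry Stage 1.
The analysis ends at Stage 1; the provider prevails.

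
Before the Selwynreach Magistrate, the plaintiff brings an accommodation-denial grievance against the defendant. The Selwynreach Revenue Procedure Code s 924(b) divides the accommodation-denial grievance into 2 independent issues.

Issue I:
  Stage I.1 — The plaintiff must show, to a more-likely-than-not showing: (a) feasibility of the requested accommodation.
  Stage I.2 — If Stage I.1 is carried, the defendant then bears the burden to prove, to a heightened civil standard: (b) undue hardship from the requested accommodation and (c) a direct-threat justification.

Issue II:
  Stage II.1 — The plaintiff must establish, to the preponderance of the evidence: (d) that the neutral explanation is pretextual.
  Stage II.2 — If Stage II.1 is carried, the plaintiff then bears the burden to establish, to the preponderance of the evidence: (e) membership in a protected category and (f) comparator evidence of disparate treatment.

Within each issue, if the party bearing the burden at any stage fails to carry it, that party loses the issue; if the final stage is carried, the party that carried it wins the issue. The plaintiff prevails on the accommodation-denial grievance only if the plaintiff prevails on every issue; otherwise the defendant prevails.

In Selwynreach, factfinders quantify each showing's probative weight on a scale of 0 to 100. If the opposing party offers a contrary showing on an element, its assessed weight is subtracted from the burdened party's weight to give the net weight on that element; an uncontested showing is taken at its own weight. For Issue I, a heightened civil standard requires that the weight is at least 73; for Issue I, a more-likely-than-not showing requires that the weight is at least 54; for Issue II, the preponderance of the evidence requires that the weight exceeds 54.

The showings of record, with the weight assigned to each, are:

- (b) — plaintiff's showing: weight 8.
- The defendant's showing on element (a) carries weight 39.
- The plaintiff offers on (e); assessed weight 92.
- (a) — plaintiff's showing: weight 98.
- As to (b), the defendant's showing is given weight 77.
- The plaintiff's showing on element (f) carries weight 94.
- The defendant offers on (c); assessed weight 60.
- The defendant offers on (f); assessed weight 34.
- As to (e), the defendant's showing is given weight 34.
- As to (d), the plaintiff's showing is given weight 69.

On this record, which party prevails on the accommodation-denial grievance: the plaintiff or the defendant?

— Issue I —
At Stage I.1 the plaintiff must meet a more-likely-than-not showing (weight is at least 54): on (a) the weight is 98 less the opposing 39 gives net 59, which does reach 54, so (a) meets the standard.
  All elements met. The burden passes to the defendant.
At Stage I.2 the defendant must meet a heightened civil standard (weight is at least 73): on (b) the weight is 77 less the opposing 8 gives net 69, < 73, so (b) does not meet the standard; on (c) the weight is 60, < 73, so (c) does not meet the standard.
  Stage I.2 not carried; the defendant fails its burden.
The analysis ends at Stage I.2; the plaintiff prevails on this issue.
— Issue II —
Stage II.1 — burden on plaintiff; standard: the preponderance of the evidence (weight exceeds 54).
    (d): 69 > 54 [met]
  All elements met. The plaintiff retains the burden for Stage II.2.
Stage II.2 — burden on plaintiff; standard: the preponderance of the evidence (weight exceeds 54).
    (e): 92 − 34 = 58 > 54 [met]
    (f): 94 − 34 = 60 > 54 [met]
  The plaintiff carries the last stage.
With every stage satisfied, the plaintiff prevails on this issue.
Per-issue: Issue I → plaintiff; Issue II → plaintiff. The plaintiff must prevail on every issue; overall, the plaintiff prevails.

plaintiff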